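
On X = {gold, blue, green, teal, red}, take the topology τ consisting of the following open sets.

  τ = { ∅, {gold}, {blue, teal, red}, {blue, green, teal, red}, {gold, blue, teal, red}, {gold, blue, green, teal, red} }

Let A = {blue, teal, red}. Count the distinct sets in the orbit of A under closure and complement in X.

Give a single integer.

cl via duality: int({gold, green}) = {gold}, so X∖{gold} = {blue, green, teal, red}
Write k for closure, c for complement:
  1. A     = {blue, teal, red}
  2. kA    = {blue, green, teal, red}
  3. cA    = {gold, green}
  4. ckA   = {gold}
applying k or c yields no new set

4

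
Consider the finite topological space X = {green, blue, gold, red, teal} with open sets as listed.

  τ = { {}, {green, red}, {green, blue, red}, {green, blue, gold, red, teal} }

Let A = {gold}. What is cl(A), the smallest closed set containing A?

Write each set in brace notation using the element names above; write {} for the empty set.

{gold, teal}

cl via duality: int({green, blue, red, teal}) = {green, blue, red}, so X∖{green, blue, red} = {gold, teal}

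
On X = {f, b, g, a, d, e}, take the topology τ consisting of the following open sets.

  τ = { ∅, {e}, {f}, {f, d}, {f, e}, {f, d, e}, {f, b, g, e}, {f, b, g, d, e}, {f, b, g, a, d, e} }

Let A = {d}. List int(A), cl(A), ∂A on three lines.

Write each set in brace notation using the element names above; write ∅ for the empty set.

int(A) = ∅
cl(A)  = {a, d}
∂A     = {a, d}

opens ⊆ A: ∅; union → int = ∅
complement {f, b, g, a, e}; its interior {f, b, g, e}; cl(A) = X∖{f, b, g, e} = {a, d}
boundary = {a, d} ∖ ∅ = {a, d}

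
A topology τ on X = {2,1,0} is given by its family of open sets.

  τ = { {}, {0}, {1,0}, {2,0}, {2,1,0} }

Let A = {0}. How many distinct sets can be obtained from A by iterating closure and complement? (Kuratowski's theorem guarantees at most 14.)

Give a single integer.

X∖A={2,1}, int(X∖A)={}, hence cl(A)={2,1,0}
Orbit (k=closure, c=complement):
  1. A     = {0}
  2. kA    = {2,1,0}
  3. cA    = {2,1}
  4. ckA   = {}
(closed under both — stop)

4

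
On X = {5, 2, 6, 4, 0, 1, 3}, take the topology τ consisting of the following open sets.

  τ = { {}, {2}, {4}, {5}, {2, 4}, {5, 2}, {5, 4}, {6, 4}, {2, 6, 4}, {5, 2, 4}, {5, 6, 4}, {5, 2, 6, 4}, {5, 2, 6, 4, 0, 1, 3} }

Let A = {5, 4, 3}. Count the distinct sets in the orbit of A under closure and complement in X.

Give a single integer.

8

complement {2, 6, 0, 1}; its interior {2}; cl(A) = X∖{2} = {5, 6, 4, 0, 1, 3}
With k = closure, c = complement:
  1. A     = {5, 4, 3}
  2. kA    = {5, 6, 4, 0, 1, 3}
  3. cA    = {2, 6, 0, 1}
  4. ckA   = {2}
  5. kcA   = {2, 6, 0, 1, 3}
  6. kckA  = {2, 0, 1, 3}
  7. ckcA  = {5, 4}
  8. ckckA = {5, 6, 4}
k, c of each give nothing new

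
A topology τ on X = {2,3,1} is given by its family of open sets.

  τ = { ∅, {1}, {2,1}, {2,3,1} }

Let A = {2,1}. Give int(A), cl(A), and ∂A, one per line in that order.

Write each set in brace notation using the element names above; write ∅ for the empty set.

opens ⊆ A: ∅, {1}, {2,1}; union → int = {2,1}
complement {3}; its interior ∅; cl(A) = X∖∅ = {2,3,1}
boundary = {2,3,1} ∖ {2,1} = {3}

int(A) = {2,1}
cl(A)  = {2,3,1}
∂A     = {3}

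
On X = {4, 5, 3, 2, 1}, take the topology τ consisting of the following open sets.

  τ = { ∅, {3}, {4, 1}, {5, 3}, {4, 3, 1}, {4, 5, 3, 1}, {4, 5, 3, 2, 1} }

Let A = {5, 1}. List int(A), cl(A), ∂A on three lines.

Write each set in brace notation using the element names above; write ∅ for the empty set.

int(A) = ∅
cl(A)  = {4, 5, 2, 1}
∂A     = {4, 5, 2, 1}

interior: largest open inside A is ∅ (from ∅)
cl via duality: int({4, 3, 2}) = {3}, so X∖{3} = {4, 5, 2, 1}
cl∖int = {4, 5, 2, 1}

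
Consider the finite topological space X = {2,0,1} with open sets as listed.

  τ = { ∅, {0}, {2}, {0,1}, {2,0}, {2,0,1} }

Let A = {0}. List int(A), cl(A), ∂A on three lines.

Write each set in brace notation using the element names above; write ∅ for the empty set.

open subsets of A: ∅, {0}; so int(A) = {0}
closure: X∖int(X∖A) = X∖{2} = {0,1}
∂A = {0,1} minus {0} = {1}

int(A) = {0}
cl(A)  = {0,1}
∂A     = {1}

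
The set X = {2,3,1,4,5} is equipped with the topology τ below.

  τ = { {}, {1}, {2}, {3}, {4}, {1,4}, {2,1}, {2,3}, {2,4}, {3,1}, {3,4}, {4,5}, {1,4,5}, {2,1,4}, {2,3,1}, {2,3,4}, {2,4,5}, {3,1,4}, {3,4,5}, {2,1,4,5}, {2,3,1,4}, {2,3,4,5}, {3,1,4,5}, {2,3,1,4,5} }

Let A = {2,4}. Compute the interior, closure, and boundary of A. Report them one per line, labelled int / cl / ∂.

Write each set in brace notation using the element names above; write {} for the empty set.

int(A) = {2,4}
cl(A)  = {2,4,5}
∂A     = {5}

interior: largest open inside A is {2,4} (from {}, {4}, {2}, {2,4})
cl via duality: int({3,1,5}) = {3,1}, so X∖{3,1} = {2,4,5}
cl∖int = {5}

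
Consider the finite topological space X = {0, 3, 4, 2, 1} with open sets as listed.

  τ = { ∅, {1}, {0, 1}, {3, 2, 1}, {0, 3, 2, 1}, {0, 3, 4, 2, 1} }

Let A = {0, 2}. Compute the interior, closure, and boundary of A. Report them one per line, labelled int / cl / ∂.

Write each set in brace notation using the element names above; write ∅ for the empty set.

U open, U⊆A: ∅. int(A) = ⋃ = ∅
X∖A={3, 4, 1}, int(X∖A)={1}, hence cl(A)={0, 3, 4, 2}
∂A: remove int from cl → {0, 3, 4, 2}

int(A) = ∅
cl(A)  = {0, 3, 4, 2}
∂A     = {0, 3, 4, 2}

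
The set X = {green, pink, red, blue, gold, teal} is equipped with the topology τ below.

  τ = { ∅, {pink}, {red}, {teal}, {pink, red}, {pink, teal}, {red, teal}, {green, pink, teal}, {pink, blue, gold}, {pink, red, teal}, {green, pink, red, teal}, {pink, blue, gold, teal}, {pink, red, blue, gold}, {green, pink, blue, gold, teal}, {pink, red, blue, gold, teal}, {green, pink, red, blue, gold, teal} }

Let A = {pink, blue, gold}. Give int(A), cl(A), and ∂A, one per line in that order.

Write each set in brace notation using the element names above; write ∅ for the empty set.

interior: largest open inside A is {pink, blue, gold} (from ∅, {pink}, {pink, blue, gold})
cl via duality: int({green, red, teal}) = {red, teal}, so X∖{red, teal} = {green, pink, blue, gold}
cl∖int = {green}

int(A) = {pink, blue, gold}
cl(A)  = {green, pink, blue, gold}
∂A     = {green}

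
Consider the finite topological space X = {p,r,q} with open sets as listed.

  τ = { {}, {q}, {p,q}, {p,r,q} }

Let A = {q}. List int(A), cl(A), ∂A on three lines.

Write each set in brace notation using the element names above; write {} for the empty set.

int(A) = {q}
cl(A)  = {p,r,q}
∂A     = {p,r}

U open, U⊆A: {}, {q}. int(A) = ⋃ = {q}
X∖A={p,r}, int(X∖A)={}, hence cl(A)={p,r,q}
∂A: remove int from cl → {p,r}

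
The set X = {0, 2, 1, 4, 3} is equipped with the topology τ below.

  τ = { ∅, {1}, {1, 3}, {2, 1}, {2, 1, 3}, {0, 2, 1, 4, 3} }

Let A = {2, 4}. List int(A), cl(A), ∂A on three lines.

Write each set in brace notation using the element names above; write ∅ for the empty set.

opens ⊆ A: ∅; union → int = ∅
complement {0, 1, 3}; its interior {1, 3}; cl(A) = X∖{1, 3} = {0, 2, 4}
boundary = {0, 2, 4} ∖ ∅ = {0, 2, 4}

int(A) = ∅
cl(A)  = {0, 2, 4}
∂A     = {0, 2, 4}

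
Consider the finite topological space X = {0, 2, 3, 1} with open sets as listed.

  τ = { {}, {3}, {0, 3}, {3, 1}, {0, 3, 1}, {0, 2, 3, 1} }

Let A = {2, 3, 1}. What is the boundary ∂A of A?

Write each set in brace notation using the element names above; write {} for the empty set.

U open, U⊆A: {}, {3}, {3, 1}. int(A) = ⋃ = {3, 1}
X∖A={0}, int(X∖A)={}, hence cl(A)={0, 2, 3, 1}
∂A: remove int from cl → {0, 2}

{0, 2}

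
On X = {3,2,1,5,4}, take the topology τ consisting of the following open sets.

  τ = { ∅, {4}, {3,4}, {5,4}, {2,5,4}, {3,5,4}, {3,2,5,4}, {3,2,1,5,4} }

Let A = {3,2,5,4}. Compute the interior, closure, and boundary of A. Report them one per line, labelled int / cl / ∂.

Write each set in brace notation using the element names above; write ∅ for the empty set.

U open, U⊆A: ∅, {4}, {3,4}, {5,4}, {2,5,4}, {3,5,4}, {3,2,5,4}. int(A) = ⋃ = {3,2,5,4}
X∖A={1}, int(X∖A)=∅, hence cl(A)={3,2,1,5,4}
∂A: remove int from cl → {1}

int(A) = {3,2,5,4}
cl(A)  = {3,2,1,5,4}
∂A     = {1}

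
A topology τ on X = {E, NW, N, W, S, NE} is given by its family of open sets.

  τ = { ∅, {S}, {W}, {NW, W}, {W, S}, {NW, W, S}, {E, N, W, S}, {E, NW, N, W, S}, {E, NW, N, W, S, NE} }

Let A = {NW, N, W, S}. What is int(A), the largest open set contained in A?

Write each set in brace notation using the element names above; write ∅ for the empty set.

{NW, W, S}

open subsets of A: ∅, {S}, {W}, {NW, W}, {W, S}, {NW, W, S}; so int(A) = {NW, W, S}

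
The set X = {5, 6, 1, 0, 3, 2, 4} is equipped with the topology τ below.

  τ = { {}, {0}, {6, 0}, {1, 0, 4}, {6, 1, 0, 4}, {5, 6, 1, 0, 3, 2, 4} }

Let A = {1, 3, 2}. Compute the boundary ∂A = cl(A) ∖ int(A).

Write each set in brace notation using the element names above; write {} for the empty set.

{5, 1, 3, 2, 4}

interior: largest open inside A is {} (from {})
cl via duality: int({5, 6, 0, 4}) = {6, 0}, so X∖{6, 0} = {5, 1, 3, 2, 4}
cl∖int = {5, 1, 3, 2, 4}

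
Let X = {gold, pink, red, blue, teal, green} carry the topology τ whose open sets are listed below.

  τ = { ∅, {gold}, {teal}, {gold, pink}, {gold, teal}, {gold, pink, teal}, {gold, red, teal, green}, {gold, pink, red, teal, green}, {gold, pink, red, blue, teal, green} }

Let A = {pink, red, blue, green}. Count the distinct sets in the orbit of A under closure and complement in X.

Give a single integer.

cl via duality: int({gold, teal}) = {gold, teal}, so X∖{gold, teal} = {pink, red, blue, green}
Write k for closure, c for complement:
  1. A     = {pink, red, blue, green}
  2. cA    = {gold, teal}
  3. kcA   = {gold, pink, red, blue, teal, green}
  4. ckcA  = ∅
applying k or c yields no new set

4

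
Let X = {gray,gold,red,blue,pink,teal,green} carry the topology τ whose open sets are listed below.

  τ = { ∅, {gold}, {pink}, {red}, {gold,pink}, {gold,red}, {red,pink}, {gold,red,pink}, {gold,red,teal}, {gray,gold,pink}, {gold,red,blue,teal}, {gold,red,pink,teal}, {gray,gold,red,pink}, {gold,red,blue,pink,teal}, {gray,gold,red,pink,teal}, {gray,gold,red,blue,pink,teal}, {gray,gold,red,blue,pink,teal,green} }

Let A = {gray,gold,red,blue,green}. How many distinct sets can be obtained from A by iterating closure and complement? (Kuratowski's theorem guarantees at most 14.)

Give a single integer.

8

complement {pink,teal}; its interior {pink}; cl(A) = X∖{pink} = {gray,gold,red,blue,teal,green}
With k = closure, c = complement:
  1. A     = {gray,gold,red,blue,green}
  2. kA    = {gray,gold,red,blue,teal,green}
  3. cA    = {pink,teal}
  4. ckA   = {pink}
  5. kcA   = {gray,blue,pink,teal,green}
  6. kckA  = {gray,pink,green}
  7. ckcA  = {gold,red}
  8. ckckA = {gold,red,blue,teal}
k, c of each give nothing new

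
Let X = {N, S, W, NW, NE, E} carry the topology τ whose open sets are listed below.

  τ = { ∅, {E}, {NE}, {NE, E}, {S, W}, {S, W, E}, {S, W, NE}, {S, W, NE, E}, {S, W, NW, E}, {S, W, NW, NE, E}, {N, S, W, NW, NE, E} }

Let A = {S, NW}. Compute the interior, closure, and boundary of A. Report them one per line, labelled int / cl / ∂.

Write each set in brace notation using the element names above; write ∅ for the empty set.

opens ⊆ A: ∅; union → int = ∅
complement {N, W, NE, E}; its interior {NE, E}; cl(A) = X∖{NE, E} = {N, S, W, NW}
boundary = {N, S, W, NW} ∖ ∅ = {N, S, W, NW}

int(A) = ∅
cl(A)  = {N, S, W, NW}
∂A     = {N, S, W, NW}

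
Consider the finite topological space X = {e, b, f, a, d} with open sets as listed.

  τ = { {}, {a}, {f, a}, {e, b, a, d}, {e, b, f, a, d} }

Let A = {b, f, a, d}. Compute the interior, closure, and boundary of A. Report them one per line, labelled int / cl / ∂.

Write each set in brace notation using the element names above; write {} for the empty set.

U open, U⊆A: {}, {a}, {f, a}. int(A) = ⋃ = {f, a}
X∖A={e}, int(X∖A)={}, hence cl(A)={e, b, f, a, d}
∂A: remove int from cl → {e, b, d}

int(A) = {f, a}
cl(A)  = {e, b, f, a, d}
∂A     = {e, b, d}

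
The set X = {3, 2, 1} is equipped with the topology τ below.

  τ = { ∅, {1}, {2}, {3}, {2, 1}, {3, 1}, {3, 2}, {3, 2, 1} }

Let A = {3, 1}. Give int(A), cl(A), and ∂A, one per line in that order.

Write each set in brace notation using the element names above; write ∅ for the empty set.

interior: largest open inside A is {3, 1} (from ∅, {3}, {1}, {3, 1})
cl via duality: int({2}) = {2}, so X∖{2} = {3, 1}
cl∖int = ∅

int(A) = {3, 1}
cl(A)  = {3, 1}
∂A     = ∅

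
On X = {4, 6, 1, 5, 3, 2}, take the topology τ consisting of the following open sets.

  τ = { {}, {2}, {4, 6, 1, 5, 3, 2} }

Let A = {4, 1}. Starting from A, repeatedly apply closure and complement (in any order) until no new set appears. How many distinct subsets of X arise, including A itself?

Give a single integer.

complement {6, 5, 3, 2}; its interior {2}; cl(A) = X∖{2} = {4, 6, 1, 5, 3}
With k = closure, c = complement:
  1. A     = {4, 1}
  2. kA    = {4, 6, 1, 5, 3}
  3. cA    = {6, 5, 3, 2}
  4. ckA   = {2}
  5. kcA   = {4, 6, 1, 5, 3, 2}
  6. ckcA  = {}
k, c of each give nothing new

6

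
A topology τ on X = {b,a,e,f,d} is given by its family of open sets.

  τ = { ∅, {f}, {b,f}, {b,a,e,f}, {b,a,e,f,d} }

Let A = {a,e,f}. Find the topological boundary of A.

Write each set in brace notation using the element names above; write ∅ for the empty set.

opens ⊆ A: ∅, {f}; union → int = {f}
complement {b,d}; its interior ∅; cl(A) = X∖∅ = {b,a,e,f,d}
boundary = {b,a,e,f,d} ∖ {f} = {b,a,e,d}

{b,a,e,d}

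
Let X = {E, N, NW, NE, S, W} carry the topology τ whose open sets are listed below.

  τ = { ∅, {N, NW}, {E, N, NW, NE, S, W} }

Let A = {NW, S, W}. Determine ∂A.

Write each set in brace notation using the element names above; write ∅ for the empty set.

opens ⊆ A: ∅; union → int = ∅
complement {E, N, NE}; its interior ∅; cl(A) = X∖∅ = {E, N, NW, NE, S, W}
boundary = {E, N, NW, NE, S, W} ∖ ∅ = {E, N, NW, NE, S, W}

{E, N, NW, NE, S, W}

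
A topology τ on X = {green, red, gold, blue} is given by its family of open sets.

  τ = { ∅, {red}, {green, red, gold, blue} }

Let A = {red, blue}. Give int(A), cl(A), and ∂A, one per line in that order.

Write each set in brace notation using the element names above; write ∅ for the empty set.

int(A) = {red}
cl(A)  = {green, red, gold, blue}
∂A     = {green, gold, blue}

U open, U⊆A: ∅, {red}. int(A) = ⋃ = {red}
X∖A={green, gold}, int(X∖A)=∅, hence cl(A)={green, red, gold, blue}
∂A: remove int from cl → {green, gold, blue}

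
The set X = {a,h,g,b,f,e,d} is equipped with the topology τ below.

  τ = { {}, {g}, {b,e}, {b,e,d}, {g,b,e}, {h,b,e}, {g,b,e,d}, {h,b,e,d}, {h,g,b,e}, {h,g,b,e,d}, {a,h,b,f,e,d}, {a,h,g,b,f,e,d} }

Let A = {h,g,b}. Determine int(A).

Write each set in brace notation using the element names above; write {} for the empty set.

U open, U⊆A: {}, {g}. int(A) = ⋃ = {g}

{g}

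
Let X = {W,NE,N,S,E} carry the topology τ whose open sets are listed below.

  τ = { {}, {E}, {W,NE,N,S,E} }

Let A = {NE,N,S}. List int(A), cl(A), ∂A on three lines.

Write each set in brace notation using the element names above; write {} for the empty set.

int(A) = {}
cl(A)  = {W,NE,N,S}
∂A     = {W,NE,N,S}

open subsets of A: {}; so int(A) = {}
closure: X∖int(X∖A) = X∖{E} = {W,NE,N,S}
∂A = {W,NE,N,S} minus {} = {W,NE,N,S}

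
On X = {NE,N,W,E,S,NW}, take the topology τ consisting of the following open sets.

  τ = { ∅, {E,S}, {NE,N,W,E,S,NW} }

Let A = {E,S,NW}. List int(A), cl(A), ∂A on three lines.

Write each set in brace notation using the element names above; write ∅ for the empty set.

open subsets of A: ∅, {E,S}; so int(A) = {E,S}
closure: X∖int(X∖A) = X∖∅ = {NE,N,W,E,S,NW}
∂A = {NE,N,W,E,S,NW} minus {E,S} = {NE,N,W,NW}

int(A) = {E,S}
cl(A)  = {NE,N,W,E,S,NW}
∂A     = {NE,N,W,NW}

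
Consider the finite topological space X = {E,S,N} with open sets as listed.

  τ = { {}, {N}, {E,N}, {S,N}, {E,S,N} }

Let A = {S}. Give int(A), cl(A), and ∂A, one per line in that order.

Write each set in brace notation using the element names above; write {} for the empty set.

open subsets of A: {}; so int(A) = {}
closure: X∖int(X∖A) = X∖{E,N} = {S}
∂A = {S} minus {} = {S}

int(A) = {}
cl(A)  = {S}
∂A     = {S}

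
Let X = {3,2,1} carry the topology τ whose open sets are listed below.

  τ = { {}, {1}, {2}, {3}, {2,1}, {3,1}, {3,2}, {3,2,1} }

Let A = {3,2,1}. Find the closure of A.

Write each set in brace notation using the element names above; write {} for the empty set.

closure: X∖int(X∖A) = X∖{} = {3,2,1}

{3,2,1}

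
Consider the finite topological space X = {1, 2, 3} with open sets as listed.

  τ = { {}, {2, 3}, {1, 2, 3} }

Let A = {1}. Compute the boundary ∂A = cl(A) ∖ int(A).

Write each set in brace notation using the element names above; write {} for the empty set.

opens ⊆ A: {}; union → int = {}
complement {2, 3}; its interior {2, 3}; cl(A) = X∖{2, 3} = {1}
boundary = {1} ∖ {} = {1}

{1}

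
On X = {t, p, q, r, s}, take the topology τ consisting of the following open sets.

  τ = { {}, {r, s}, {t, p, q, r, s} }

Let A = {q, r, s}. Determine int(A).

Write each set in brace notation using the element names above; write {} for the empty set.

U open, U⊆A: {}, {r, s}. int(A) = ⋃ = {r, s}

{r, s}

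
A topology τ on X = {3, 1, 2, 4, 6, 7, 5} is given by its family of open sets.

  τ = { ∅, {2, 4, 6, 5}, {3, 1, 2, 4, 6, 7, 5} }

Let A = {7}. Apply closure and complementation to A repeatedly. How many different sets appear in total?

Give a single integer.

6

complement {3, 1, 2, 4, 6, 5}; its interior {2, 4, 6, 5}; cl(A) = X∖{2, 4, 6, 5} = {3, 1, 7}
With k = closure, c = complement:
  1. A     = {7}
  2. kA    = {3, 1, 7}
  3. cA    = {3, 1, 2, 4, 6, 5}
  4. ckA   = {2, 4, 6, 5}
  5. kcA   = {3, 1, 2, 4, 6, 7, 5}
  6. ckcA  = ∅
k, c of each give nothing new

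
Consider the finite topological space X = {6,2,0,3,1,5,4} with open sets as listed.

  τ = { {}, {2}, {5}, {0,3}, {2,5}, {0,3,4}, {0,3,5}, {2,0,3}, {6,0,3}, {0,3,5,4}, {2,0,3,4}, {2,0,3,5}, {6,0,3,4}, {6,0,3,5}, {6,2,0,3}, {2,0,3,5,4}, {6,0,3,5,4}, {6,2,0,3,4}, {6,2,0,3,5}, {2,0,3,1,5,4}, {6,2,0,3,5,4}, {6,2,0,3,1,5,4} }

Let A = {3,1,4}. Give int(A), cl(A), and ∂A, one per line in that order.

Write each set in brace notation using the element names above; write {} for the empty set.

U open, U⊆A: {}. int(A) = ⋃ = {}
X∖A={6,2,0,5}, int(X∖A)={2,5}, hence cl(A)={6,0,3,1,4}
∂A: remove int from cl → {6,0,3,1,4}

int(A) = {}
cl(A)  = {6,0,3,1,4}
∂A     = {6,0,3,1,4}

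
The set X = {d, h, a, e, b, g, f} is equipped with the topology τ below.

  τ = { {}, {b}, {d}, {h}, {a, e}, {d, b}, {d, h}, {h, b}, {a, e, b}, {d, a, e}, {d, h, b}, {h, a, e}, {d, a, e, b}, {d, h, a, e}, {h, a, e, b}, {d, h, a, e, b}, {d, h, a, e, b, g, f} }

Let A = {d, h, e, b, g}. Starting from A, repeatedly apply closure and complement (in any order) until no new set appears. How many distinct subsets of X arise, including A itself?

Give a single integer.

complement {a, f}; its interior {}; cl(A) = X∖{} = {d, h, a, e, b, g, f}
With k = closure, c = complement:
  1. A     = {d, h, e, b, g}
  2. kA    = {d, h, a, e, b, g, f}
  3. cA    = {a, f}
  4. ckA   = {}
  5. kcA   = {a, e, g, f}
  6. ckcA  = {d, h, b}
  7. kckcA = {d, h, b, g, f}
  8. ckckcA = {a, e}
k, c of each give nothing new

8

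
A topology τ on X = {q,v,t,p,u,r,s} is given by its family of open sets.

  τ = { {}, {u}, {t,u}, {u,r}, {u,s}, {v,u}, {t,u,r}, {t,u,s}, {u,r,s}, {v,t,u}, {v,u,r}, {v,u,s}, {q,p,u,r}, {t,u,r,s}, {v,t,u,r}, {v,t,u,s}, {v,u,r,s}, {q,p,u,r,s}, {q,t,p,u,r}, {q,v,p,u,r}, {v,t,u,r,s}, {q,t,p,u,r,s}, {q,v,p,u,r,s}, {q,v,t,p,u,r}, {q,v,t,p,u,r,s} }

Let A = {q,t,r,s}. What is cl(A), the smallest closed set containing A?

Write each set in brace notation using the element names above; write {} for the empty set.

{q,t,p,r,s}

closure: X∖int(X∖A) = X∖{v,u} = {q,t,p,r,s}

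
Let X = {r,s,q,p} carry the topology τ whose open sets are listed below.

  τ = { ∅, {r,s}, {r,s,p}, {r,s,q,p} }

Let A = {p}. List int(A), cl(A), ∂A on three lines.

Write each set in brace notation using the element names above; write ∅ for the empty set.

interior: largest open inside A is ∅ (from ∅)
cl via duality: int({r,s,q}) = {r,s}, so X∖{r,s} = {q,p}
cl∖int = {q,p}

int(A) = ∅
cl(A)  = {q,p}
∂A     = {q,p}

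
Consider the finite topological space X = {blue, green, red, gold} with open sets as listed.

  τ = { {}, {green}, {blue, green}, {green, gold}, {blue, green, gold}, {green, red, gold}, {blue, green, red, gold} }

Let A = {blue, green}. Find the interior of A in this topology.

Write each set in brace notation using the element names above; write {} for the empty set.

{blue, green}

interior: largest open inside A is {blue, green} (from {}, {green}, {blue, green})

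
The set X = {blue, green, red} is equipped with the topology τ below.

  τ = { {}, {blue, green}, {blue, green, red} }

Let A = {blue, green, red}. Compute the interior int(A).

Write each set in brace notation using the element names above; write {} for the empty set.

U open, U⊆A: {}, {blue, green}, {blue, green, red}. int(A) = ⋃ = {blue, green, red}

{blue, green, red}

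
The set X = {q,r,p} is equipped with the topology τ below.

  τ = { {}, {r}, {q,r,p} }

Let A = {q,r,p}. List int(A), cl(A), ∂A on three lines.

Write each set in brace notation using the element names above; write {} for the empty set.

U open, U⊆A: {}, {r}, {q,r,p}. int(A) = ⋃ = {q,r,p}
X∖A={}, int(X∖A)={}, hence cl(A)={q,r,p}
∂A: remove int from cl → {}

int(A) = {q,r,p}
cl(A)  = {q,r,p}
∂A     = {}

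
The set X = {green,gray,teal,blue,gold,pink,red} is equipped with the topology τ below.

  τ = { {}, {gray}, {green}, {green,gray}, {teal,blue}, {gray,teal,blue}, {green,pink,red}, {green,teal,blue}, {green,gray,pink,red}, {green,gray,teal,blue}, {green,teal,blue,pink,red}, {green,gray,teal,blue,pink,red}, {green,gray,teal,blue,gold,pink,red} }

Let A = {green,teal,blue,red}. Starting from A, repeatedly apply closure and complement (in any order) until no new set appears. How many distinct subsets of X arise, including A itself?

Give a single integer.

complement {gray,gold,pink}; its interior {gray}; cl(A) = X∖{gray} = {green,teal,blue,gold,pink,red}
With k = closure, c = complement:
  1. A     = {green,teal,blue,red}
  2. kA    = {green,teal,blue,gold,pink,red}
  3. cA    = {gray,gold,pink}
  4. ckA   = {gray}
  5. kcA   = {gray,gold,pink,red}
  6. kckA  = {gray,gold}
  7. ckcA  = {green,teal,blue}
  8. ckckA = {green,teal,blue,pink,red}
k, c of each give nothing new

8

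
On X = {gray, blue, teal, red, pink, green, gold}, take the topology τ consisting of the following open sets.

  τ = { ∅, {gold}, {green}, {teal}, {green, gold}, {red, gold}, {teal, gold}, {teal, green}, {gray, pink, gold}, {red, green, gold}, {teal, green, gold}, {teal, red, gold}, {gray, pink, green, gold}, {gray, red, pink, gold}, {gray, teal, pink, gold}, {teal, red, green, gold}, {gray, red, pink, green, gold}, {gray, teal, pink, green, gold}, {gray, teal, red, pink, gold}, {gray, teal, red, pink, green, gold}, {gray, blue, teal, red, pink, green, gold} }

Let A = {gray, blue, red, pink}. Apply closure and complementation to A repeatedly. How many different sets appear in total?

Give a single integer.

cl via duality: int({teal, green, gold}) = {teal, green, gold}, so X∖{teal, green, gold} = {gray, blue, red, pink}
Write k for closure, c for complement:
  1. A     = {gray, blue, red, pink}
  2. cA    = {teal, green, gold}
  3. kcA   = {gray, blue, teal, red, pink, green, gold}
  4. ckcA  = ∅
applying k or c yields no new set

4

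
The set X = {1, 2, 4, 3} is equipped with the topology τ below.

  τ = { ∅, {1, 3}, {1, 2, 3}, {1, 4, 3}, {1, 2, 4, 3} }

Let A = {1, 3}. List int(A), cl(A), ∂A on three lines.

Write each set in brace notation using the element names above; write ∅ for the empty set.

interior: largest open inside A is {1, 3} (from ∅, {1, 3})
cl via duality: int({2, 4}) = ∅, so X∖∅ = {1, 2, 4, 3}
cl∖int = {2, 4}

int(A) = {1, 3}
cl(A)  = {1, 2, 4, 3}
∂A     = {2, 4}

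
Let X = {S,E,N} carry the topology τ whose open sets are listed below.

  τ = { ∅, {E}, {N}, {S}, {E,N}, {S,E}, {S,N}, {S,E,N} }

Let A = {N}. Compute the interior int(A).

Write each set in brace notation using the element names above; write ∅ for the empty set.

opens ⊆ A: ∅, {N}; union → int = {N}

{N}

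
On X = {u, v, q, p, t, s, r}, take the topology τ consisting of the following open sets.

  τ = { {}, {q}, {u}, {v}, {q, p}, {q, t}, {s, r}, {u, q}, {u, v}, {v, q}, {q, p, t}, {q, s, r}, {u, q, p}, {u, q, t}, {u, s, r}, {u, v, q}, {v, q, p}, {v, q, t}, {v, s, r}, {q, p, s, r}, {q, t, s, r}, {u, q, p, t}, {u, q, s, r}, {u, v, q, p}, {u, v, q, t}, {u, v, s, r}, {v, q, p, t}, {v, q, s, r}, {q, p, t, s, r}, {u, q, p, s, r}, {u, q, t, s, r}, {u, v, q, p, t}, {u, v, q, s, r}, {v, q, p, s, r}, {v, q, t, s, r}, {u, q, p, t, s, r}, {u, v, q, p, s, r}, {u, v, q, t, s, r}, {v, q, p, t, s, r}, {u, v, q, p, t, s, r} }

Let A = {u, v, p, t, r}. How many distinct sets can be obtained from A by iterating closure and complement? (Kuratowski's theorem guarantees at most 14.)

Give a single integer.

8

cl via duality: int({q, s}) = {q}, so X∖{q} = {u, v, p, t, s, r}
Write k for closure, c for complement:
  1. A     = {u, v, p, t, r}
  2. kA    = {u, v, p, t, s, r}
  3. cA    = {q, s}
  4. ckA   = {q}
  5. kcA   = {q, p, t, s, r}
  6. kckA  = {q, p, t}
  7. ckcA  = {u, v}
  8. ckckA = {u, v, s, r}
applying k or c yields no new set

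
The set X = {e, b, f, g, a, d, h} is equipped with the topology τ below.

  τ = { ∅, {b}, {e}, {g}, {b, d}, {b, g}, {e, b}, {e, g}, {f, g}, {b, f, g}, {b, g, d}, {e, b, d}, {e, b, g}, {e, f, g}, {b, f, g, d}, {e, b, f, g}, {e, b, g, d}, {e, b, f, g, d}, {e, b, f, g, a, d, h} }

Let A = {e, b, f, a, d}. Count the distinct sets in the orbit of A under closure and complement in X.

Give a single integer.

8

complement {g, h}; its interior {g}; cl(A) = X∖{g} = {e, b, f, a, d, h}
With k = closure, c = complement:
  1. A     = {e, b, f, a, d}
  2. kA    = {e, b, f, a, d, h}
  3. cA    = {g, h}
  4. ckA   = {g}
  5. kcA   = {f, g, a, h}
  6. ckcA  = {e, b, d}
  7. kckcA = {e, b, a, d, h}
  8. ckckcA = {f, g}
k, c of each give nothing new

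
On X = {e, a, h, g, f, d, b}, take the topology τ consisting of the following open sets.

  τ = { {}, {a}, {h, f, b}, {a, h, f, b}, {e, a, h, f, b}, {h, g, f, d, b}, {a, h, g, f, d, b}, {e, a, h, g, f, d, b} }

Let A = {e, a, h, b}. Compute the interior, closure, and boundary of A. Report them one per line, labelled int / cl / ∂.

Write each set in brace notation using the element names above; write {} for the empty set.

interior: largest open inside A is {a} (from {}, {a})
cl via duality: int({g, f, d}) = {}, so X∖{} = {e, a, h, g, f, d, b}
cl∖int = {e, h, g, f, d, b}

int(A) = {a}
cl(A)  = {e, a, h, g, f, d, b}
∂A     = {e, h, g, f, d, b}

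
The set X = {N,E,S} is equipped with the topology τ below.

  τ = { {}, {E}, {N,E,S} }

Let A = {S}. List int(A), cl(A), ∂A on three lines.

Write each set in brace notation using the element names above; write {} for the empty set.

int(A) = {}
cl(A)  = {N,S}
∂A     = {N,S}

opens ⊆ A: {}; union → int = {}
complement {N,E}; its interior {E}; cl(A) = X∖{E} = {N,S}
boundary = {N,S} ∖ {} = {N,S}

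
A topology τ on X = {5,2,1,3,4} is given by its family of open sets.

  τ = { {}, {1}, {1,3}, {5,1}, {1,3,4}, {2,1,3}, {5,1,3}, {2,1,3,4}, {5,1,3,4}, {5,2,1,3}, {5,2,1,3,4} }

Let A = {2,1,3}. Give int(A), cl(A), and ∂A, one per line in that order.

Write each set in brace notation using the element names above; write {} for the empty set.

int(A) = {2,1,3}
cl(A)  = {5,2,1,3,4}
∂A     = {5,4}

U open, U⊆A: {}, {1}, {1,3}, {2,1,3}. int(A) = ⋃ = {2,1,3}
X∖A={5,4}, int(X∖A)={}, hence cl(A)={5,2,1,3,4}
∂A: remove int from cl → {5,4}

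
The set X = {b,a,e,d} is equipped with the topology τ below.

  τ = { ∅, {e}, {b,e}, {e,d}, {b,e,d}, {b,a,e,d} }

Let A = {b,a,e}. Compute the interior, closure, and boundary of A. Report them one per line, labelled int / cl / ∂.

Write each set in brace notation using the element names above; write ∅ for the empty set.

int(A) = {b,e}
cl(A)  = {b,a,e,d}
∂A     = {a,d}

open subsets of A: ∅, {e}, {b,e}; so int(A) = {b,e}
closure: X∖int(X∖A) = X∖∅ = {b,a,e,d}
∂A = {b,a,e,d} minus {b,e} = {a,d}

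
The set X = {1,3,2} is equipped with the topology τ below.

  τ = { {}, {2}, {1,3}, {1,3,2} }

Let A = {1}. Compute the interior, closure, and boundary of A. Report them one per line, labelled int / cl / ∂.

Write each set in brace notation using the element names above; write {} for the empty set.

int(A) = {}
cl(A)  = {1,3}
∂A     = {1,3}

open subsets of A: {}; so int(A) = {}
closure: X∖int(X∖A) = X∖{2} = {1,3}
∂A = {1,3} minus {} = {1,3}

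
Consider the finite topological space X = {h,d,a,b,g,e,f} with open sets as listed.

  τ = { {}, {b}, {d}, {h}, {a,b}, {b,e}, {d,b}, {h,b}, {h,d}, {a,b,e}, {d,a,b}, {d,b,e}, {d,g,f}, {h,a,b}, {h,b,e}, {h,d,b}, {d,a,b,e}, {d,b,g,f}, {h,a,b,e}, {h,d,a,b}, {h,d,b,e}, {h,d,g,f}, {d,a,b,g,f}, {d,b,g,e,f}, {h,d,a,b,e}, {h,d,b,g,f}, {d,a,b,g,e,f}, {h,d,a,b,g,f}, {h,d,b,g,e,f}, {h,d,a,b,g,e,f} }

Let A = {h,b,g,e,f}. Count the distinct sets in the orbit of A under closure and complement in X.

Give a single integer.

complement {d,a}; its interior {d}; cl(A) = X∖{d} = {h,a,b,g,e,f}
With k = closure, c = complement:
  1. A     = {h,b,g,e,f}
  2. kA    = {h,a,b,g,e,f}
  3. cA    = {d,a}
  4. ckA   = {d}
  5. kcA   = {d,a,g,f}
  6. kckA  = {d,g,f}
  7. ckcA  = {h,b,e}
  8. ckckA = {h,a,b,e}
k, c of each give nothing new

8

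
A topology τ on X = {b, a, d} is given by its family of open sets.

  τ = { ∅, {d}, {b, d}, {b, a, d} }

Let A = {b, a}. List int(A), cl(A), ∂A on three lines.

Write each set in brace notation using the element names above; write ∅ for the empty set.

int(A) = ∅
cl(A)  = {b, a}
∂A     = {b, a}

opens ⊆ A: ∅; union → int = ∅
complement {d}; its interior {d}; cl(A) = X∖{d} = {b, a}
boundary = {b, a} ∖ ∅ = {b, a}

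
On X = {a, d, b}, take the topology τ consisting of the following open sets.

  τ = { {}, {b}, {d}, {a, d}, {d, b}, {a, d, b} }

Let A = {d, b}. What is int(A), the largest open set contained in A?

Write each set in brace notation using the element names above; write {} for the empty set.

U open, U⊆A: {}, {d}, {b}, {d, b}. int(A) = ⋃ = {d, b}

{d, b}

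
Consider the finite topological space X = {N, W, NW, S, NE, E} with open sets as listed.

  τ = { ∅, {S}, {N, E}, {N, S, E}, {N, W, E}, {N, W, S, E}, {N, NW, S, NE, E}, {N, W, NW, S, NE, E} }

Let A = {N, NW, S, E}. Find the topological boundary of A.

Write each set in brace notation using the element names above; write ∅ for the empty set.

interior: largest open inside A is {N, S, E} (from ∅, {S}, {N, E}, {N, S, E})
cl via duality: int({W, NE}) = ∅, so X∖∅ = {N, W, NW, S, NE, E}
cl∖int = {W, NW, NE}

{W, NW, NE}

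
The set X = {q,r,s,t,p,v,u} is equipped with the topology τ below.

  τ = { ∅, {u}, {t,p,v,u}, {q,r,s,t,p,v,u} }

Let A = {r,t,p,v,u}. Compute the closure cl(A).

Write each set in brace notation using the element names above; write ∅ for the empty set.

X∖A={q,s}, int(X∖A)=∅, hence cl(A)={q,r,s,t,p,v,u}

{q,r,s,t,p,v,u}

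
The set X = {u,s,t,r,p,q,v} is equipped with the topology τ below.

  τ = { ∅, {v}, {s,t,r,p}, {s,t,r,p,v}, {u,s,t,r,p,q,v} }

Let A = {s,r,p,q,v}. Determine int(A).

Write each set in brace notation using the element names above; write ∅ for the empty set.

interior: largest open inside A is {v} (from ∅, {v})

{v}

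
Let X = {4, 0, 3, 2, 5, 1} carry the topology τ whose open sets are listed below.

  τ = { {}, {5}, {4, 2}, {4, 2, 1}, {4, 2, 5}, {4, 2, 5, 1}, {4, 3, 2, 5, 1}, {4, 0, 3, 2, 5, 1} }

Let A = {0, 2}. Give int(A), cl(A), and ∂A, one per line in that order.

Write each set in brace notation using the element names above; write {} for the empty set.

int(A) = {}
cl(A)  = {4, 0, 3, 2, 1}
∂A     = {4, 0, 3, 2, 1}

interior: largest open inside A is {} (from {})
cl via duality: int({4, 3, 5, 1}) = {5}, so X∖{5} = {4, 0, 3, 2, 1}
cl∖int = {4, 0, 3, 2, 1}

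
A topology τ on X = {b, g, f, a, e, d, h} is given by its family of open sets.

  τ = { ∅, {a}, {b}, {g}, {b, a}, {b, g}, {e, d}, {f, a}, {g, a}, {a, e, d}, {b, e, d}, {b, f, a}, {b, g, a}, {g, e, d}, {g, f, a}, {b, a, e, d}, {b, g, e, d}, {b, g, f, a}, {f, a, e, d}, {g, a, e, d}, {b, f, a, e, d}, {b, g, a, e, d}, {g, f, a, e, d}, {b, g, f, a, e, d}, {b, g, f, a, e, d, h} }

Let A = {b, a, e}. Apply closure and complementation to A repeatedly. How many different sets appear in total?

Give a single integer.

12

cl via duality: int({g, f, d, h}) = {g}, so X∖{g} = {b, f, a, e, d, h}
Write k for closure, c for complement:
  1. A     = {b, a, e}
  2. kA    = {b, f, a, e, d, h}
  3. cA    = {g, f, d, h}
  4. ckA   = {g}
  5. kcA   = {g, f, e, d, h}
  6. kckA  = {g, h}
  7. ckcA  = {b, a}
  8. ckckA = {b, f, a, e, d}
  9. kckcA = {b, f, a, h}
  10. ckckcA = {g, e, d}
  11. kckckcA = {g, e, d, h}
  12. ckckckcA = {b, f, a}
applying k or c yields no new set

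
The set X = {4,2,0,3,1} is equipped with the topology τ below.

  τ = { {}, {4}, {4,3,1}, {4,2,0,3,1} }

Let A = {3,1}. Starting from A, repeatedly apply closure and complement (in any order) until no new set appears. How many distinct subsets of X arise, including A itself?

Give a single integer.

cl via duality: int({4,2,0}) = {4}, so X∖{4} = {2,0,3,1}
Write k for closure, c for complement:
  1. A     = {3,1}
  2. kA    = {2,0,3,1}
  3. cA    = {4,2,0}
  4. ckA   = {4}
  5. kcA   = {4,2,0,3,1}
  6. ckcA  = {}
applying k or c yields no new set

6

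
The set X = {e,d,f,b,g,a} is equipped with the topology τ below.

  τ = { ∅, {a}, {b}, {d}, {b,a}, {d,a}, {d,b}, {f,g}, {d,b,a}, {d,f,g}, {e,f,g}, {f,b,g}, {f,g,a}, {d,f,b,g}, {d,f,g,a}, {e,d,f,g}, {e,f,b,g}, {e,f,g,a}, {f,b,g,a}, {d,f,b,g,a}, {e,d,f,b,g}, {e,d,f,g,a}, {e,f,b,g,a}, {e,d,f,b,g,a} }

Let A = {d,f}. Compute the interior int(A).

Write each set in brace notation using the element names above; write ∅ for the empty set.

opens ⊆ A: ∅, {d}; union → int = {d}

{d}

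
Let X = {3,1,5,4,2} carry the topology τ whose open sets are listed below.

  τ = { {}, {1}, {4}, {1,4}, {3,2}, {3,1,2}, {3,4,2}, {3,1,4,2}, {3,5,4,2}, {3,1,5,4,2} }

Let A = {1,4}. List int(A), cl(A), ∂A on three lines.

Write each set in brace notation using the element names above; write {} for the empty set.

int(A) = {1,4}
cl(A)  = {1,5,4}
∂A     = {5}

U open, U⊆A: {}, {4}, {1}, {1,4}. int(A) = ⋃ = {1,4}
X∖A={3,5,2}, int(X∖A)={3,2}, hence cl(A)={1,5,4}
∂A: remove int from cl → {5}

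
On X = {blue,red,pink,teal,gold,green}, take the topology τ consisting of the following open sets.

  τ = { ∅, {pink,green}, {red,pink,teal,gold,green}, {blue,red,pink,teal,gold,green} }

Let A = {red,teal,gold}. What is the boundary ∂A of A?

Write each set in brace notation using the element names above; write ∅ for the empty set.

{blue,red,teal,gold}

open subsets of A: ∅; so int(A) = ∅
closure: X∖int(X∖A) = X∖{pink,green} = {blue,red,teal,gold}
∂A = {blue,red,teal,gold} minus ∅ = {blue,red,teal,gold}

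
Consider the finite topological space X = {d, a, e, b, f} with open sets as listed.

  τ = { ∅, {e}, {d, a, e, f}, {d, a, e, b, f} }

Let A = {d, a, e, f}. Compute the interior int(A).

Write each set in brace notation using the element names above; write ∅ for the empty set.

opens ⊆ A: ∅, {e}, {d, a, e, f}; union → int = {d, a, e, f}

{d, a, e, f}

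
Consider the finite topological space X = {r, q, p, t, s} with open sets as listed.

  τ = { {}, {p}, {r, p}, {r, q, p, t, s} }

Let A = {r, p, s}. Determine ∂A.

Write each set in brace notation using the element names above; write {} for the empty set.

open subsets of A: {}, {p}, {r, p}; so int(A) = {r, p}
closure: X∖int(X∖A) = X∖{} = {r, q, p, t, s}
∂A = {r, q, p, t, s} minus {r, p} = {q, t, s}

{q, t, s}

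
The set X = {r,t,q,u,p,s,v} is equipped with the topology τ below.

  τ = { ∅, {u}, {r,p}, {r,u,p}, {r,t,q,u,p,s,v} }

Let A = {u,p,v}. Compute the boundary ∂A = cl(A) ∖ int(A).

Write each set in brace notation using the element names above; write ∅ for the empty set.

{r,t,q,p,s,v}

open subsets of A: ∅, {u}; so int(A) = {u}
closure: X∖int(X∖A) = X∖∅ = {r,t,q,u,p,s,v}
∂A = {r,t,q,u,p,s,v} minus {u} = {r,t,q,p,s,v}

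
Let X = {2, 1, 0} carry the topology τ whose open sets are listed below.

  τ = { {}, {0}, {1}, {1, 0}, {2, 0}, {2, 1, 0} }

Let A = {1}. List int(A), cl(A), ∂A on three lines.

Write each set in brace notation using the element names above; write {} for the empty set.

U open, U⊆A: {}, {1}. int(A) = ⋃ = {1}
X∖A={2, 0}, int(X∖A)={2, 0}, hence cl(A)={1}
∂A: remove int from cl → {}

int(A) = {1}
cl(A)  = {1}
∂A     = {}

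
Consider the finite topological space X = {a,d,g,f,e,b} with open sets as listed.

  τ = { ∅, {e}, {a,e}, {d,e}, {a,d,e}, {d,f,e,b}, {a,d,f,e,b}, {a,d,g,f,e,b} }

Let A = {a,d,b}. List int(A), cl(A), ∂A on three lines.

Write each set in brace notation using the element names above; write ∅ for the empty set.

opens ⊆ A: ∅; union → int = ∅
complement {g,f,e}; its interior {e}; cl(A) = X∖{e} = {a,d,g,f,b}
boundary = {a,d,g,f,b} ∖ ∅ = {a,d,g,f,b}

int(A) = ∅
cl(A)  = {a,d,g,f,b}
∂A     = {a,d,g,f,b}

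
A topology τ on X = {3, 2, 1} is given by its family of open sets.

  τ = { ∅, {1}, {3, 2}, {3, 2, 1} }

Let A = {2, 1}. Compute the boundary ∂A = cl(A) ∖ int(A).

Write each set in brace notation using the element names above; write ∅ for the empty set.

{3, 2}

opens ⊆ A: ∅, {1}; union → int = {1}
complement {3}; its interior ∅; cl(A) = X∖∅ = {3, 2, 1}
boundary = {3, 2, 1} ∖ {1} = {3, 2}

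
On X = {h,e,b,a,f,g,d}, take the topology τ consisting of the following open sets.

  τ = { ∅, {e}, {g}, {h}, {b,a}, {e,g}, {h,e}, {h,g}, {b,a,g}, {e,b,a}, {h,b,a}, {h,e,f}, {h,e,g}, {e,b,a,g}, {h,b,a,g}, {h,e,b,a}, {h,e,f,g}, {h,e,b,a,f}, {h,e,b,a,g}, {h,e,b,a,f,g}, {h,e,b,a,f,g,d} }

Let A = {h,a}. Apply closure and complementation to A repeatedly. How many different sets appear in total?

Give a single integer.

10

cl via duality: int({e,b,f,g,d}) = {e,g}, so X∖{e,g} = {h,b,a,f,d}
Write k for closure, c for complement:
  1. A     = {h,a}
  2. kA    = {h,b,a,f,d}
  3. cA    = {e,b,f,g,d}
  4. ckA   = {e,g}
  5. kcA   = {e,b,a,f,g,d}
  6. kckA  = {e,f,g,d}
  7. ckcA  = {h}
  8. ckckA = {h,b,a}
  9. kckcA = {h,f,d}
  10. ckckcA = {e,b,a,g}
applying k or c yields no new set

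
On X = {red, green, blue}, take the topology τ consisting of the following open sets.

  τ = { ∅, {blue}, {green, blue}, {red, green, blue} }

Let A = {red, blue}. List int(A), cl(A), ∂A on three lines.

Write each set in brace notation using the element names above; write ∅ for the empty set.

open subsets of A: ∅, {blue}; so int(A) = {blue}
closure: X∖int(X∖A) = X∖∅ = {red, green, blue}
∂A = {red, green, blue} minus {blue} = {red, green}

int(A) = {blue}
cl(A)  = {red, green, blue}
∂A     = {red, green}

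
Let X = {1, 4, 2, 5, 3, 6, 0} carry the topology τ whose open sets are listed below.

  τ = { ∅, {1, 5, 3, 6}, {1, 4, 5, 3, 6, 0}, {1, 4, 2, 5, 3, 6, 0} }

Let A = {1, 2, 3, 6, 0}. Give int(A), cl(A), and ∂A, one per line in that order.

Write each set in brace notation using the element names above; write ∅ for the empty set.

open subsets of A: ∅; so int(A) = ∅
closure: X∖int(X∖A) = X∖∅ = {1, 4, 2, 5, 3, 6, 0}
∂A = {1, 4, 2, 5, 3, 6, 0} minus ∅ = {1, 4, 2, 5, 3, 6, 0}

int(A) = ∅
cl(A)  = {1, 4, 2, 5, 3, 6, 0}
∂A     = {1, 4, 2, 5, 3, 6, 0}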